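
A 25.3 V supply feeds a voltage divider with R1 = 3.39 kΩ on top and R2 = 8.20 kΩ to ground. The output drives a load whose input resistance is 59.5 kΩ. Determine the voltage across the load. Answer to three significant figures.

The load sits in parallel with R2: R2‖R_L = (8.20 × 59.5) / (8.20 + 59.5) = 7.207 kΩ.
V_out = 25.3 × 7.207 / (3.39 + 7.207) = 25.3 × 7.207/10.60 = 17.2 V.

V_out ≈ 17.2 V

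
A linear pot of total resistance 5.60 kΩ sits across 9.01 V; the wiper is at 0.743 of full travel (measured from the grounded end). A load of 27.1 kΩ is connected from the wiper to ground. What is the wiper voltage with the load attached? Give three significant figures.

The wiper splits the pot into (1−α)R = 1.439 kΩ above and αR = 4.161 kΩ below.
Lower section ‖ load = 3.607 kΩ.
V_wiper = 9.01 × 3.607/(1.439 + 3.607) = 6.44 V.

V ≈ 6.44 V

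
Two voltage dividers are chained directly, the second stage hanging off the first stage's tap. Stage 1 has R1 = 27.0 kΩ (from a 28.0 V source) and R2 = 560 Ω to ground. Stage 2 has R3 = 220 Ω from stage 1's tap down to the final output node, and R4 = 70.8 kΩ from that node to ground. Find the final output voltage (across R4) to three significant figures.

Stage 2 presents R3+R4 = 71020 Ω as a load on stage 1's tap.
Stage 1's lower leg becomes R2‖(R3+R4) = 555.6 Ω, so V_mid = 28.0 × 555.6/27560 = 0.5646 V.
Stage 2 is itself unloaded: V_out = V_mid × R4/(R3+R4) = 0.5646 × 70800/71020 = 0.563 V.

V_out ≈ 0.563 V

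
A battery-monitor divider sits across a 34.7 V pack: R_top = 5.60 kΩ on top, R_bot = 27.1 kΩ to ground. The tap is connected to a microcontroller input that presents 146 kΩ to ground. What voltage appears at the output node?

The load sits in parallel with R_bot: R_bot‖R_L = (27.1 × 146) / (27.1 + 146) = 22.86 kΩ.
V_out = 34.7 × 22.86 / (5.60 + 22.86) = 34.7 × 22.86/28.46 = 27.9 V.

V_out ≈ 27.9 V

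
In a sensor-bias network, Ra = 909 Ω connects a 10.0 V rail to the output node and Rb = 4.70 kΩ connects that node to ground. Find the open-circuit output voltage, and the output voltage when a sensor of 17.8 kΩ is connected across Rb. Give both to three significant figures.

Unloaded: 8.38 V; loaded: 8.04 V

Open-circuit: V = 10.0 × 4700/(909 + 4700) = 8.38 V.
With the load, Rb becomes Rb‖R_L = 3718 Ω, so V = 10.0 × 3718/4627 = 8.04 V.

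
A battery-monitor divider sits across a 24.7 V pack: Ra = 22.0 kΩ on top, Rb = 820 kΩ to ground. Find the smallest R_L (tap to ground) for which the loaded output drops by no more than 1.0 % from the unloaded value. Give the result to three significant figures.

Output resistance R_th = Ra‖Rb = (22.0 × 820)/842.0 = 21.43 kΩ.
The fractional drop is R_th/(R_th + R_L); requiring this ≤ 0.0100 gives R_L ≥ R_th(1/0.0100 − 1) = 21.43 × 99.00 = 2.12 MΩ.

R_L(min) ≈ 2.12 MΩ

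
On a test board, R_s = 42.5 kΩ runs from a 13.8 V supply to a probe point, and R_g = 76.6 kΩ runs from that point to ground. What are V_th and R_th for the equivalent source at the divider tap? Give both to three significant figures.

V_th is the open-circuit tap voltage: 13.8 × 76.6/(42.5 + 76.6) = 8.88 V.
With the supply zeroed, R_s and R_g appear in parallel from the tap: R_th = R_s‖R_g = (42.5 × 76.6)/119.1 = 27.3 kΩ.

V_th = 8.88 V, R_th = 27.3 kΩ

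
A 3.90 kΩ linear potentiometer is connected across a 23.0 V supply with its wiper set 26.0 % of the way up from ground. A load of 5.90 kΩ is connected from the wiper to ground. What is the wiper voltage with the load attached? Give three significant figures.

The wiper splits the pot into (1−α)R = 2.886 kΩ above and αR = 1.014 kΩ below.
Lower section ‖ load = 0.8653 kΩ.
V_wiper = 23.0 × 0.8653/(2.886 + 0.8653) = 5.31 V.

V ≈ 5.31 V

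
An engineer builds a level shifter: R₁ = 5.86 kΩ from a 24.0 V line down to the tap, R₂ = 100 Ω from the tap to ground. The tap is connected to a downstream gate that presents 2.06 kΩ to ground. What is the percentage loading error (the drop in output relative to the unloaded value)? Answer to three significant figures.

4.56 %

The divider's output (Thévenin) resistance is R₁‖R₂ = 98.32 Ω.
Fractional drop under load = R_th/(R_th + R_L) = 98.32 / (98.32 + 2060) = 0.04555.
So the output falls by 4.56 %.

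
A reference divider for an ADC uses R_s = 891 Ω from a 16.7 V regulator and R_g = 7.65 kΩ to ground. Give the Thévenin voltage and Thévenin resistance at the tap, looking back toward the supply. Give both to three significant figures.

V_th is the open-circuit tap voltage: 16.7 × 7650/(891 + 7650) = 15.0 V.
With the supply zeroed, R_s and R_g appear in parallel from the tap: R_th = R_s‖R_g = (891 × 7650)/8541 = 798 Ω.

V_th = 15.0 V, R_th = 798 Ω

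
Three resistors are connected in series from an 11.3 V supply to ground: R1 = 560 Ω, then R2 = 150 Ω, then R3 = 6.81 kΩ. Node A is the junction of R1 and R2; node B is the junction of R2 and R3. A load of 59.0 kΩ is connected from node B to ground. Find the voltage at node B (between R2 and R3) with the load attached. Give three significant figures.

V ≈ 10.1 V

At node B, R3 is in parallel with the load: R3‖R_L = 6105 Ω.
Below node A the resistance is R2 + (R3‖R_L) = 6255 Ω, so V_A = 11.3 × 6255/6815 = 10.37 V.
Then V_B = V_A × (R3‖R_L)/(R2 + R3‖R_L) = 10.37 × 6105/6255 = 10.1 V.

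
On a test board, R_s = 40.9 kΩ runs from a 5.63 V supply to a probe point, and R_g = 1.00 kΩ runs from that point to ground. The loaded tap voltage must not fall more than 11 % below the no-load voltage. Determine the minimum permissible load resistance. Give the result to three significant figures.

R_L(min) ≈ 7.90 kΩ

Output resistance R_th = R_s‖R_g = (40900 × 1000)/41900 = 976.1 Ω.
The fractional drop is R_th/(R_th + R_L); requiring this ≤ 0.110 gives R_L ≥ R_th(1/0.110 − 1) = 976.1 × 8.091 = 7.90 kΩ.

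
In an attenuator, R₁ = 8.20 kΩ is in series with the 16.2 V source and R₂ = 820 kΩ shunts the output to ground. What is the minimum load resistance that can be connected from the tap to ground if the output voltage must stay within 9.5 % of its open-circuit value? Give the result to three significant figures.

Output resistance R_th = R₁‖R₂ = (8.20 × 820)/828.2 = 8.119 kΩ.
The fractional drop is R_th/(R_th + R_L); requiring this ≤ 0.0950 gives R_L ≥ R_th(1/0.0950 − 1) = 8.119 × 9.526 = 77.3 kΩ.

R_L(min) ≈ 77.3 kΩ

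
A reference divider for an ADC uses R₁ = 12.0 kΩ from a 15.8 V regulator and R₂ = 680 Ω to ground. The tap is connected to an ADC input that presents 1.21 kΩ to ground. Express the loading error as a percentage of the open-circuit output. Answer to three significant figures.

34.7 %

The divider's output (Thévenin) resistance is R₁‖R₂ = 643.5 Ω.
Fractional drop under load = R_th/(R_th + R_L) = 643.5 / (643.5 + 1210) = 0.3472.
So the output falls by 34.7 %.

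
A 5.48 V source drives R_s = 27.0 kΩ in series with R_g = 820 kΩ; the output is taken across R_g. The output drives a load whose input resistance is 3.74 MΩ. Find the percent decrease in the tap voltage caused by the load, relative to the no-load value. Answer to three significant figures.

The divider's output (Thévenin) resistance is R_s‖R_g = 26.14 kΩ.
Fractional drop under load = R_th/(R_th + R_L) = 26.14 / (26.14 + 3740) = 0.006941.
So the output falls by 0.694 %.

0.694 %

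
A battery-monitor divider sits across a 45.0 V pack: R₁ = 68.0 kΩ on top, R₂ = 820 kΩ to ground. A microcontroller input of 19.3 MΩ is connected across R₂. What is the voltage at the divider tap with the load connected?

The load sits in parallel with R₂: R₂‖R_L = (820 × 19300) / (820 + 19300) = 786.6 kΩ.
V_out = 45.0 × 786.6 / (68.0 + 786.6) = 45.0 × 786.6/854.6 = 41.4 V.

V_out ≈ 41.4 V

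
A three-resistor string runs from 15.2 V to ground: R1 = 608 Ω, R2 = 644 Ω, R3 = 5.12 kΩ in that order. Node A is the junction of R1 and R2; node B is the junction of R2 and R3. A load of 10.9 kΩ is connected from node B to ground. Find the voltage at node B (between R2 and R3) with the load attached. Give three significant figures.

At node B, R3 is in parallel with the load: R3‖R_L = 3484 Ω.
Below node A the resistance is R2 + (R3‖R_L) = 4128 Ω, so V_A = 15.2 × 4128/4736 = 13.25 V.
Then V_B = V_A × (R3‖R_L)/(R2 + R3‖R_L) = 13.25 × 3484/4128 = 11.2 V.

V ≈ 11.2 V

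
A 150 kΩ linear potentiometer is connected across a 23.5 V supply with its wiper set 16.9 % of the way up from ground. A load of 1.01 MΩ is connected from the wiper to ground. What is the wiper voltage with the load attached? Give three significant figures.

V ≈ 3.89 V

The wiper splits the pot into (1−α)R = 124.7 kΩ above and αR = 25.35 kΩ below.
Lower section ‖ load = 24.73 kΩ.
V_wiper = 23.5 × 24.73/(124.7 + 24.73) = 3.89 V.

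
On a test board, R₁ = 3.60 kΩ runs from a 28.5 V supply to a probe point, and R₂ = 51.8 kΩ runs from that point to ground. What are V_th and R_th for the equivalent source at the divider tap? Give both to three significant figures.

V_th is the open-circuit tap voltage: 28.5 × 51.8/(3.60 + 51.8) = 26.6 V.
With the supply zeroed, R₁ and R₂ appear in parallel from the tap: R_th = R₁‖R₂ = (3.60 × 51.8)/55.40 = 3.37 kΩ.

V_th = 26.6 V, R_th = 3.37 kΩ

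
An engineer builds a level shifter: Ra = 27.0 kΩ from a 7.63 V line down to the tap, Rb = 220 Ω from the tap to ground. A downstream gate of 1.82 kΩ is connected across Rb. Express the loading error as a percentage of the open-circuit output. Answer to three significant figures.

10.7 %

Unloaded V = 7.63 × 220/27220 = 0.061668 V.
Loaded: Rb‖R_L = 196.3 Ω, giving V = 7.63 × 196.3/27200 = 0.055065 V.
Drop = (0.061668 − 0.055065) / 0.061668 = 10.7 %.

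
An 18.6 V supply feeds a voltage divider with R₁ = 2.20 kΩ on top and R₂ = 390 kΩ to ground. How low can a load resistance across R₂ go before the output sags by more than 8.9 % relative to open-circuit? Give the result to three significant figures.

Output resistance R_th = R₁‖R₂ = (2.20 × 390)/392.2 = 2.188 kΩ.
The fractional drop is R_th/(R_th + R_L); requiring this ≤ 0.0890 gives R_L ≥ R_th(1/0.0890 − 1) = 2.188 × 10.24 = 22.4 kΩ.

R_L(min) ≈ 22.4 kΩ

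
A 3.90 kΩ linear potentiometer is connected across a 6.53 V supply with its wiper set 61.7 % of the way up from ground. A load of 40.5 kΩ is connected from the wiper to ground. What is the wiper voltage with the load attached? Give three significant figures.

The wiper splits the pot into (1−α)R = 1.494 kΩ above and αR = 2.406 kΩ below.
Lower section ‖ load = 2.271 kΩ.
V_wiper = 6.53 × 2.271/(1.494 + 2.271) = 3.94 V.

V ≈ 3.94 V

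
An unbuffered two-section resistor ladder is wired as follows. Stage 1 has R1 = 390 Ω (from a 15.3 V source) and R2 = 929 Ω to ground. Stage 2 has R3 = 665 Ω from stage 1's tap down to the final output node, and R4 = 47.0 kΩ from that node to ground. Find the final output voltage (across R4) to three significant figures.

V_out ≈ 10.6 V

Stage 2 presents R3+R4 = 47660 Ω as a load on stage 1's tap.
Stage 1's lower leg becomes R2‖(R3+R4) = 911.2 Ω, so V_mid = 15.3 × 911.2/1301 = 10.71 V.
Stage 2 is itself unloaded: V_out = V_mid × R4/(R3+R4) = 10.71 × 47000/47660 = 10.6 V.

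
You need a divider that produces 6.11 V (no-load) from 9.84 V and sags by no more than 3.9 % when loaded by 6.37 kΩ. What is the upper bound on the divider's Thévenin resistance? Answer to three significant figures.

R_th ≤ 259 Ω

Loading drop = R_th/(R_th + R_L) ≤ 0.0390, so R_th ≤ R_L · ε/(1−ε) = 6.37 kΩ × 0.0390/0.9610 = 259 Ω.
(Any R1, R2 with R2/(R1+R2) = 0.621 and R1‖R2 ≤ 259 Ω will meet the spec.)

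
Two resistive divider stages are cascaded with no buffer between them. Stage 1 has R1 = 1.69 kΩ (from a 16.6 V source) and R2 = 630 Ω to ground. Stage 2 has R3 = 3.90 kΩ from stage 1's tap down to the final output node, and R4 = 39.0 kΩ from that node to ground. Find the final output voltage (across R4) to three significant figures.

V_out ≈ 4.05 V

Stage 2 presents R3+R4 = 42900 Ω as a load on stage 1's tap.
Stage 1's lower leg becomes R2‖(R3+R4) = 620.9 Ω, so V_mid = 16.6 × 620.9/2311 = 4.460 V.
Stage 2 is itself unloaded: V_out = V_mid × R4/(R3+R4) = 4.460 × 39000/42900 = 4.05 V.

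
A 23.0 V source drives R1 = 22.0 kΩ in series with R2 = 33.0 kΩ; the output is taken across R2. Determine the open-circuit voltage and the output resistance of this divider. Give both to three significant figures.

V_th is the open-circuit tap voltage: 23.0 × 33.0/(22.0 + 33.0) = 13.8 V.
With the supply zeroed, R1 and R2 appear in parallel from the tap: R_th = R1‖R2 = (22.0 × 33.0)/55.00 = 13.2 kΩ.

V_th = 13.8 V, R_th = 13.2 kΩ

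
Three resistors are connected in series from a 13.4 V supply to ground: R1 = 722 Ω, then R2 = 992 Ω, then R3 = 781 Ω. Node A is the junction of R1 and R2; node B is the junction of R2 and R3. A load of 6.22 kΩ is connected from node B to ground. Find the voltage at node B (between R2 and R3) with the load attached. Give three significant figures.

At node B, R3 is in parallel with the load: R3‖R_L = 693.9 Ω.
Below node A the resistance is R2 + (R3‖R_L) = 1686 Ω, so V_A = 13.4 × 1686/2408 = 9.382 V.
Then V_B = V_A × (R3‖R_L)/(R2 + R3‖R_L) = 9.382 × 693.9/1686 = 3.86 V.

V ≈ 3.86 V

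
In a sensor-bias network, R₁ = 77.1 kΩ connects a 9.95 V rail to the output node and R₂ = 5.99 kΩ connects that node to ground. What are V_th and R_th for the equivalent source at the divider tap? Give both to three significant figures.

V_th = 0.717 V, R_th = 5.56 kΩ

V_th is the open-circuit tap voltage: 9.95 × 5.99/(77.1 + 5.99) = 0.717 V.
With the supply zeroed, R₁ and R₂ appear in parallel from the tap: R_th = R₁‖R₂ = (77.1 × 5.99)/83.09 = 5.56 kΩ.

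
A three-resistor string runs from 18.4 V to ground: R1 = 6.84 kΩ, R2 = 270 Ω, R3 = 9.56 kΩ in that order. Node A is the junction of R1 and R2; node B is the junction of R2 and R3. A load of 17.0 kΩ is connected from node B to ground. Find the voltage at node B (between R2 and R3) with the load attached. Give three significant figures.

At node B, R3 is in parallel with the load: R3‖R_L = 6119 Ω.
Below node A the resistance is R2 + (R3‖R_L) = 6389 Ω, so V_A = 18.4 × 6389/13230 = 8.886 V.
Then V_B = V_A × (R3‖R_L)/(R2 + R3‖R_L) = 8.886 × 6119/6389 = 8.51 V.

V ≈ 8.51 V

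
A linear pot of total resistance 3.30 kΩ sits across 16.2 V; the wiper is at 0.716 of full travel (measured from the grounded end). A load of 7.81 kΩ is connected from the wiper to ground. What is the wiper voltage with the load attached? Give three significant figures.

V ≈ 10.7 V

The wiper splits the pot into (1−α)R = 937.2 Ω above and αR = 2363 Ω below.
Lower section ‖ load = 1814 Ω.
V_wiper = 16.2 × 1814/(937.2 + 1814) = 10.7 V.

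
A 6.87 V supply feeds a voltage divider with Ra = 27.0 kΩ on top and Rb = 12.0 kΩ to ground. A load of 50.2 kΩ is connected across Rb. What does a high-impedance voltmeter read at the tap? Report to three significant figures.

The load sits in parallel with Rb: Rb‖R_L = (12.0 × 50.2) / (12.0 + 50.2) = 9.685 kΩ.
V_out = 6.87 × 9.685 / (27.0 + 9.685) = 6.87 × 9.685/36.68 = 1.81 V.
(Unloaded it would have been 2.11 V.)

V_out ≈ 1.81 V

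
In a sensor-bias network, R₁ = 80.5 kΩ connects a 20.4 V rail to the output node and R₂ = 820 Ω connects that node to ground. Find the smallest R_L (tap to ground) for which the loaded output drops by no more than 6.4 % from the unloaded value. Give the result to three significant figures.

R_L(min) ≈ 11.9 kΩ

Output resistance R_th = R₁‖R₂ = (80500 × 820)/81320 = 811.7 Ω.
The fractional drop is R_th/(R_th + R_L); requiring this ≤ 0.0640 gives R_L ≥ R_th(1/0.0640 − 1) = 811.7 × 14.62 = 11.9 kΩ.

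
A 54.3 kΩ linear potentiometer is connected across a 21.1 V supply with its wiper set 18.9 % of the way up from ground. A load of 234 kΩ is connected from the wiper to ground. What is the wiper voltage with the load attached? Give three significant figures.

The wiper splits the pot into (1−α)R = 44.04 kΩ above and αR = 10.26 kΩ below.
Lower section ‖ load = 9.832 kΩ.
V_wiper = 21.1 × 9.832/(44.04 + 9.832) = 3.85 V.

V ≈ 3.85 V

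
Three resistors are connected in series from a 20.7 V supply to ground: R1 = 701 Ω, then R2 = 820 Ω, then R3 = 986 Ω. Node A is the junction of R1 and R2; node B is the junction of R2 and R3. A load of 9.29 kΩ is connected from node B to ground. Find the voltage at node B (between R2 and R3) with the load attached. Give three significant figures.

V ≈ 7.65 V

At node B, R3 is in parallel with the load: R3‖R_L = 891.4 Ω.
Below node A the resistance is R2 + (R3‖R_L) = 1711 Ω, so V_A = 20.7 × 1711/2412 = 14.68 V.
Then V_B = V_A × (R3‖R_L)/(R2 + R3‖R_L) = 14.68 × 891.4/1711 = 7.65 V.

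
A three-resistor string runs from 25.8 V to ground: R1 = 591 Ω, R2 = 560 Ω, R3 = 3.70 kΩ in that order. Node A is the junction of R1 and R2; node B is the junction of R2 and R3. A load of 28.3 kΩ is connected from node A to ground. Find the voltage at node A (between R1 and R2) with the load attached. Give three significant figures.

Below node A the series string R2+R3 = 4260 Ω sits in parallel with the 28300 Ω load: 3703 Ω.
V_A = 25.8 × 3703/(591 + 3703) = 22.2 V.

V ≈ 22.2 V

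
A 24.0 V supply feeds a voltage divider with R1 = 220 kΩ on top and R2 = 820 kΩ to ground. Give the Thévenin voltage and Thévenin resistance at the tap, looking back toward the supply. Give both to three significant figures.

V_th is the open-circuit tap voltage: 24.0 × 820/(220 + 820) = 18.9 V.
With the supply zeroed, R1 and R2 appear in parallel from the tap: R_th = R1‖R2 = (220 × 820)/1040 = 173 kΩ.

V_th = 18.9 V, R_th = 173 kΩ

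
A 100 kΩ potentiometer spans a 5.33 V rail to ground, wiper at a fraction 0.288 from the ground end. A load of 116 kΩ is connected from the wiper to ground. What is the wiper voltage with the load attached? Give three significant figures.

V ≈ 1.30 V

The wiper splits the pot into (1−α)R = 71.20 kΩ above and αR = 28.80 kΩ below.
Lower section ‖ load = 23.07 kΩ.
V_wiper = 5.33 × 23.07/(71.20 + 23.07) = 1.30 V.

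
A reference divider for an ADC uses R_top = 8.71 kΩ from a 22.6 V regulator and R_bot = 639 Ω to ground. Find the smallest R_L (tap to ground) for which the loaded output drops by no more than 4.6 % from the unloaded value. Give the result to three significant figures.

R_L(min) ≈ 12.3 kΩ

Output resistance R_th = R_top‖R_bot = (8710 × 639)/9349 = 595.3 Ω.
The fractional drop is R_th/(R_th + R_L); requiring this ≤ 0.0460 gives R_L ≥ R_th(1/0.0460 − 1) = 595.3 × 20.74 = 12.3 kΩ.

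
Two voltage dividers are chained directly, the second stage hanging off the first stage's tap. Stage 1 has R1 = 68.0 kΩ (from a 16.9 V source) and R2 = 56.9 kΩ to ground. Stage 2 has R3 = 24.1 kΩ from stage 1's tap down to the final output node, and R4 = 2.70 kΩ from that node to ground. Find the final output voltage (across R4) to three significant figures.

Stage 2 presents R3+R4 = 26.80 kΩ as a load on stage 1's tap.
Stage 1's lower leg becomes R2‖(R3+R4) = 18.22 kΩ, so V_mid = 16.9 × 18.22/86.22 = 3.571 V.
Stage 2 is itself unloaded: V_out = V_mid × R4/(R3+R4) = 3.571 × 2.70/26.80 = 0.360 V.

V_out ≈ 0.360 V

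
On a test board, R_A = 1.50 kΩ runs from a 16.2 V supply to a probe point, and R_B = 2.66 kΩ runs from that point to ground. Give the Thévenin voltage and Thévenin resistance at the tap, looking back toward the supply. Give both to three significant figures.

V_th = 10.4 V, R_th = 959 Ω

V_th is the open-circuit tap voltage: 16.2 × 2.66/(1.50 + 2.66) = 10.4 V.
With the supply zeroed, R_A and R_B appear in parallel from the tap: R_th = R_A‖R_B = (1.50 × 2.66)/4.160 = 959 Ω.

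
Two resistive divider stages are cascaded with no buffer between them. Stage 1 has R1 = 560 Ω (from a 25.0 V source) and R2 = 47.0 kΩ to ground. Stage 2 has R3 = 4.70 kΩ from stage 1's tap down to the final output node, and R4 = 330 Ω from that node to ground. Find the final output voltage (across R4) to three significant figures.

Stage 2 presents R3+R4 = 5030 Ω as a load on stage 1's tap.
Stage 1's lower leg becomes R2‖(R3+R4) = 4544 Ω, so V_mid = 25.0 × 4544/5104 = 22.26 V.
Stage 2 is itself unloaded: V_out = V_mid × R4/(R3+R4) = 22.26 × 330/5030 = 1.46 V.

V_out ≈ 1.46 V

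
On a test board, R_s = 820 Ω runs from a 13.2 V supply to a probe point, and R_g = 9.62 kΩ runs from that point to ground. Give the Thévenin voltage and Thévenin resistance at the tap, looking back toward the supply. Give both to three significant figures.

V_th = 12.2 V, R_th = 756 Ω

V_th is the open-circuit tap voltage: 13.2 × 9620/(820 + 9620) = 12.2 V.
With the supply zeroed, R_s and R_g appear in parallel from the tap: R_th = R_s‖R_g = (820 × 9620)/10440 = 756 Ω.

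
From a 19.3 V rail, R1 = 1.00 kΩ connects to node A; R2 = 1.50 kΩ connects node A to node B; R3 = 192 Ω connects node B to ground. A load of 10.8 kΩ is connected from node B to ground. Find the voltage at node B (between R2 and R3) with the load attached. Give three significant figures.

At node B, R3 is in parallel with the load: R3‖R_L = 188.6 Ω.
Below node A the resistance is R2 + (R3‖R_L) = 1689 Ω, so V_A = 19.3 × 1689/2689 = 12.12 V.
Then V_B = V_A × (R3‖R_L)/(R2 + R3‖R_L) = 12.12 × 188.6/1689 = 1.35 V.

V ≈ 1.35 V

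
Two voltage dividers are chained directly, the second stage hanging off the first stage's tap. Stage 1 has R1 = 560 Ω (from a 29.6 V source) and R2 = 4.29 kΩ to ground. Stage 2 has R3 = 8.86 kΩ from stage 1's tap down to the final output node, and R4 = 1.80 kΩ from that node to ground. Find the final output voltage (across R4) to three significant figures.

V_out ≈ 4.22 V

Stage 2 presents R3+R4 = 10660 Ω as a load on stage 1's tap.
Stage 1's lower leg becomes R2‖(R3+R4) = 3059 Ω, so V_mid = 29.6 × 3059/3619 = 25.02 V.
Stage 2 is itself unloaded: V_out = V_mid × R4/(R3+R4) = 25.02 × 1800/10660 = 4.22 V.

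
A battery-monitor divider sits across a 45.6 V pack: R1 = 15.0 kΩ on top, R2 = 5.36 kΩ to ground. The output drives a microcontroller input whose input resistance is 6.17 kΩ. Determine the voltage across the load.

V_out ≈ 7.32 V

The load sits in parallel with R2: R2‖R_L = (5.36 × 6.17) / (5.36 + 6.17) = 2.868 kΩ.
V_out = 45.6 × 2.868 / (15.0 + 2.868) = 45.6 × 2.868/17.87 = 7.32 V.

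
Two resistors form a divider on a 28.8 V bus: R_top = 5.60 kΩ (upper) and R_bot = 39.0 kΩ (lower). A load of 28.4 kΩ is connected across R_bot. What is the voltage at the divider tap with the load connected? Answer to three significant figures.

The load sits in parallel with R_bot: R_bot‖R_L = (39.0 × 28.4) / (39.0 + 28.4) = 16.43 kΩ.
V_out = 28.8 × 16.43 / (5.60 + 16.43) = 28.8 × 16.43/22.03 = 21.5 V.

V_out ≈ 21.5 V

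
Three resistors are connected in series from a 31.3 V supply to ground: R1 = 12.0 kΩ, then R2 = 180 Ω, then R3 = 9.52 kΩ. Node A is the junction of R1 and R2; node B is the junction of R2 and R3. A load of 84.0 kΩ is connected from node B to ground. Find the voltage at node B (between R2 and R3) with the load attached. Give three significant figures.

V ≈ 12.9 V

At node B, R3 is in parallel with the load: R3‖R_L = 8551 Ω.
Below node A the resistance is R2 + (R3‖R_L) = 8731 Ω, so V_A = 31.3 × 8731/20730 = 13.18 V.
Then V_B = V_A × (R3‖R_L)/(R2 + R3‖R_L) = 13.18 × 8551/8731 = 12.9 V.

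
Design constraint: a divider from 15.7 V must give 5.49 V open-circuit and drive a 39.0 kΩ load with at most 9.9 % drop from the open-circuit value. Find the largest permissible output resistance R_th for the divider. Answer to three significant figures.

Loading drop = R_th/(R_th + R_L) ≤ 0.0990, so R_th ≤ R_L · ε/(1−ε) = 39.0 kΩ × 0.0990/0.9010 = 4.29 kΩ.

R_th ≤ 4.29 kΩ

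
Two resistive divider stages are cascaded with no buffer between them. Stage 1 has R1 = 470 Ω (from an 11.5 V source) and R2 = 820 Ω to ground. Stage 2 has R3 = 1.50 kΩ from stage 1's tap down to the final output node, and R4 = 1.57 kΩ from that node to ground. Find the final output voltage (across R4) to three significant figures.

Stage 2 presents R3+R4 = 3070 Ω as a load on stage 1's tap.
Stage 1's lower leg becomes R2‖(R3+R4) = 647.1 Ω, so V_mid = 11.5 × 647.1/1117 = 6.662 V.
Stage 2 is itself unloaded: V_out = V_mid × R4/(R3+R4) = 6.662 × 1570/3070 = 3.41 V.

V_out ≈ 3.41 V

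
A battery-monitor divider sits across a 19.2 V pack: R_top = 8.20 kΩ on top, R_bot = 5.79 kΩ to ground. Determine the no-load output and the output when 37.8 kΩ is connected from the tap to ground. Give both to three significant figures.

Unloaded: 7.95 V; loaded: 7.29 V

Open-circuit: V = 19.2 × 5.79/(8.20 + 5.79) = 7.95 V.
With the load, R_bot becomes R_bot‖R_L = 5.021 kΩ, so V = 19.2 × 5.021/13.22 = 7.29 V.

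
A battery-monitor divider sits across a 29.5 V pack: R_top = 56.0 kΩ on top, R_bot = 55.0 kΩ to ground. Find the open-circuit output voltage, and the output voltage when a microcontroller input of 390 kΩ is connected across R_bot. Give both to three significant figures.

Open-circuit: V = 29.5 × 55.0/(56.0 + 55.0) = 14.6 V.
With the load, R_bot becomes R_bot‖R_L = 48.20 kΩ, so V = 29.5 × 48.20/104.2 = 13.6 V.

Unloaded: 14.6 V; loaded: 13.6 V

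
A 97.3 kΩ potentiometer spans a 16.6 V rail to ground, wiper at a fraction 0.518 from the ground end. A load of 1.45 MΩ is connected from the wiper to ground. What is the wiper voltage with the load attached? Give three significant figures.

V ≈ 8.46 V

The wiper splits the pot into (1−α)R = 46.90 kΩ above and αR = 50.40 kΩ below.
Lower section ‖ load = 48.71 kΩ.
V_wiper = 16.6 × 48.71/(46.90 + 48.71) = 8.46 V.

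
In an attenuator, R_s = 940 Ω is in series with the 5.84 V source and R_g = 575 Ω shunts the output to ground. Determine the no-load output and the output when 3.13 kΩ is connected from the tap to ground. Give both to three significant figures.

Open-circuit: V = 5.84 × 575/(940 + 575) = 2.22 V.
With the load, R_g becomes R_g‖R_L = 485.8 Ω, so V = 5.84 × 485.8/1426 = 1.99 V.

Unloaded: 2.22 V; loaded: 1.99 V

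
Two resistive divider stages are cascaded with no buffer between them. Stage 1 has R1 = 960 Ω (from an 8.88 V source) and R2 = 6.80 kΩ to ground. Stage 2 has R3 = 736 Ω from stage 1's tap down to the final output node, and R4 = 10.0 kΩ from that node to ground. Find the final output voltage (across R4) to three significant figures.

Stage 2 presents R3+R4 = 10740 Ω as a load on stage 1's tap.
Stage 1's lower leg becomes R2‖(R3+R4) = 4163 Ω, so V_mid = 8.88 × 4163/5123 = 7.216 V.
Stage 2 is itself unloaded: V_out = V_mid × R4/(R3+R4) = 7.216 × 10000/10740 = 6.72 V.

V_out ≈ 6.72 V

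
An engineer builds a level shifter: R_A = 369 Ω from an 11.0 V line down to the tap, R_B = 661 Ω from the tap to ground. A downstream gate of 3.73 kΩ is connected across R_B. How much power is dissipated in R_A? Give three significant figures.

Total resistance from the source is R_A + (R_B‖R_L) = 930.5 Ω, so I = 11.0/930.5 Ω = 11.82 mA.
P = I²·R_A = (11.82 mA)² × 369 Ω = 51.6 mW.

P ≈ 51.6 mW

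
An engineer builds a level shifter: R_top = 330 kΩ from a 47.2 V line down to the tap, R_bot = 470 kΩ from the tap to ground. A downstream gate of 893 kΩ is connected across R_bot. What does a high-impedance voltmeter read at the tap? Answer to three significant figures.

V_out ≈ 22.8 V

The load sits in parallel with R_bot: R_bot‖R_L = (470 × 893) / (470 + 893) = 307.9 kΩ.
V_out = 47.2 × 307.9 / (330 + 307.9) = 47.2 × 307.9/637.9 = 22.8 V.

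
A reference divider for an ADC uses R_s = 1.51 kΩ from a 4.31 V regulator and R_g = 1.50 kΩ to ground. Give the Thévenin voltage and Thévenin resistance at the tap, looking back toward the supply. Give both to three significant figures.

V_th is the open-circuit tap voltage: 4.31 × 1.50/(1.51 + 1.50) = 2.15 V.
With the supply zeroed, R_s and R_g appear in parallel from the tap: R_th = R_s‖R_g = (1.51 × 1.50)/3.010 = 752 Ω.

V_th = 2.15 V, R_th = 752 Ω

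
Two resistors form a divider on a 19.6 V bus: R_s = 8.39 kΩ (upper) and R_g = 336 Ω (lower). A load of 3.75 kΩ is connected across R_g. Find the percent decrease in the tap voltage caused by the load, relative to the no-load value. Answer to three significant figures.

7.93 %

The divider's output (Thévenin) resistance is R_s‖R_g = 323.1 Ω.
Fractional drop under load = R_th/(R_th + R_L) = 323.1 / (323.1 + 3750) = 0.07932.
So the output falls by 7.93 %.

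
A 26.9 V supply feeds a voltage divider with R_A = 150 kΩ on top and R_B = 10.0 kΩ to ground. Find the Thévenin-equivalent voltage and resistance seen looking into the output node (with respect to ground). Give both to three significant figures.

V_th = 1.68 V, R_th = 9.38 kΩ

V_th is the open-circuit tap voltage: 26.9 × 10.0/(150 + 10.0) = 1.68 V.
With the supply zeroed, R_A and R_B appear in parallel from the tap: R_th = R_A‖R_B = (150 × 10.0)/160.0 = 9.38 kΩ.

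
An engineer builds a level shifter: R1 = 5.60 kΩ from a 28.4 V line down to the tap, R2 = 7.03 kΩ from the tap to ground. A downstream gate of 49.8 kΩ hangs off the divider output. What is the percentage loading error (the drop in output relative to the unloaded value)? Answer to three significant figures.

The divider's output (Thévenin) resistance is R1‖R2 = 3.117 kΩ.
Fractional drop under load = R_th/(R_th + R_L) = 3.117 / (3.117 + 49.8) = 0.05890.
So the output falls by 5.89 %.

5.89 %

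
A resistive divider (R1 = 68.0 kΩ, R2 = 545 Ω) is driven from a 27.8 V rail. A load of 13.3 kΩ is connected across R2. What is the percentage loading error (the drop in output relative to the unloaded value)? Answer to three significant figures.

The divider's output (Thévenin) resistance is R1‖R2 = 540.7 Ω.
Fractional drop under load = R_th/(R_th + R_L) = 540.7 / (540.7 + 13300) = 0.03906.
So the output falls by 3.91 %.

3.91 %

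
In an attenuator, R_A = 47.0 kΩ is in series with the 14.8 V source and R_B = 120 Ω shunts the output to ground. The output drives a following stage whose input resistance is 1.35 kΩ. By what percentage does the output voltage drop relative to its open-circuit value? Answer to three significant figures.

Unloaded V = 14.8 × 120/47120 = 0.037691 V.
Loaded: R_B‖R_L = 110.2 Ω, giving V = 14.8 × 110.2/47110 = 0.034621 V.
Drop = (0.037691 − 0.034621) / 0.037691 = 8.14 %.

8.14 %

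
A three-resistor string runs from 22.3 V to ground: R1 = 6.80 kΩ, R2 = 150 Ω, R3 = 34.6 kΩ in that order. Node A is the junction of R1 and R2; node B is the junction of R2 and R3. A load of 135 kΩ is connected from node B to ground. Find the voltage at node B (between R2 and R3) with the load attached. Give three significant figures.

V ≈ 17.8 V

At node B, R3 is in parallel with the load: R3‖R_L = 27540 Ω.
Below node A the resistance is R2 + (R3‖R_L) = 27690 Ω, so V_A = 22.3 × 27690/34490 = 17.90 V.
Then V_B = V_A × (R3‖R_L)/(R2 + R3‖R_L) = 17.90 × 27540/27690 = 17.8 V.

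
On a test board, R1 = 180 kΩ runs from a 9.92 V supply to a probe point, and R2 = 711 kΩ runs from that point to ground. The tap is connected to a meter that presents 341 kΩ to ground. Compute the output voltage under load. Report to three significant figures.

The load sits in parallel with R2: R2‖R_L = (711 × 341) / (711 + 341) = 230.5 kΩ.
V_out = 9.92 × 230.5 / (180 + 230.5) = 9.92 × 230.5/410.5 = 5.57 V.

V_out ≈ 5.57 V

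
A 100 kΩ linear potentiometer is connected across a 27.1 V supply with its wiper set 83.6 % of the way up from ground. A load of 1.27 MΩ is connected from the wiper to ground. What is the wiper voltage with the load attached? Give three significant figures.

The wiper splits the pot into (1−α)R = 16.40 kΩ above and αR = 83.60 kΩ below.
Lower section ‖ load = 78.44 kΩ.
V_wiper = 27.1 × 78.44/(16.40 + 78.44) = 22.4 V.

V ≈ 22.4 V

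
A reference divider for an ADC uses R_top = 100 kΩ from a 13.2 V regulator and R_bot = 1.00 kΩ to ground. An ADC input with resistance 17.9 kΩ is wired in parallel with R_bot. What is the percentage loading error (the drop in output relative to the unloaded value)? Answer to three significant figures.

5.24 %

The divider's output (Thévenin) resistance is R_top‖R_bot = 0.9901 kΩ.
Fractional drop under load = R_th/(R_th + R_L) = 0.9901 / (0.9901 + 17.9) = 0.05241.
So the output falls by 5.24 %.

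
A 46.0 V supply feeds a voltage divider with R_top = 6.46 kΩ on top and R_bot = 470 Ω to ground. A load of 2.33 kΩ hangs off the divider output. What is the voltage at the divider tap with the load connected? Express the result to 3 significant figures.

The load sits in parallel with R_bot: R_bot‖R_L = (470 × 2330) / (470 + 2330) = 391.1 Ω.
V_out = 46.0 × 391.1 / (6460 + 391.1) = 46.0 × 391.1/6851 = 2.63 V.

V_out ≈ 2.63 V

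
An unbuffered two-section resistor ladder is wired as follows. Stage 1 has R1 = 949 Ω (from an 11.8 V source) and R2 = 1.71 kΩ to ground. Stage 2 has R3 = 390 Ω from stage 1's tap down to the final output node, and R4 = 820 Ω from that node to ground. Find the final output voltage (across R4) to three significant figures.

Stage 2 presents R3+R4 = 1210 Ω as a load on stage 1's tap.
Stage 1's lower leg becomes R2‖(R3+R4) = 708.6 Ω, so V_mid = 11.8 × 708.6/1658 = 5.044 V.
Stage 2 is itself unloaded: V_out = V_mid × R4/(R3+R4) = 5.044 × 820/1210 = 3.42 V.

V_out ≈ 3.42 V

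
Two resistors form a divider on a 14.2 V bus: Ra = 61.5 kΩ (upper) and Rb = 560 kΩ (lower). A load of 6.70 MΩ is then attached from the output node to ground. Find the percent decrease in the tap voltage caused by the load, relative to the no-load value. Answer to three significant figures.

0.820 %

The divider's output (Thévenin) resistance is Ra‖Rb = 55.41 kΩ.
Fractional drop under load = R_th/(R_th + R_L) = 55.41 / (55.41 + 6700) = 0.008203.
So the output falls by 0.820 %.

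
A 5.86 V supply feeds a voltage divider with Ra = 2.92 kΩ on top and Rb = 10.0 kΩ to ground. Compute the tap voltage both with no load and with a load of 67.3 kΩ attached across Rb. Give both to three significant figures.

Unloaded: 4.54 V; loaded: 4.39 V

Open-circuit: V = 5.86 × 10.0/(2.92 + 10.0) = 4.54 V.
With the load, Rb becomes Rb‖R_L = 8.706 kΩ, so V = 5.86 × 8.706/11.63 = 4.39 V.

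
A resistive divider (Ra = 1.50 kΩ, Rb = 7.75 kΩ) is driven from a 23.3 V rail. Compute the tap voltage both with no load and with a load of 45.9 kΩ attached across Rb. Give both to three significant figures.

Open-circuit: V = 23.3 × 7.75/(1.50 + 7.75) = 19.5 V.
With the load, Rb becomes Rb‖R_L = 6.630 kΩ, so V = 23.3 × 6.630/8.130 = 19.0 V.

Unloaded: 19.5 V; loaded: 19.0 V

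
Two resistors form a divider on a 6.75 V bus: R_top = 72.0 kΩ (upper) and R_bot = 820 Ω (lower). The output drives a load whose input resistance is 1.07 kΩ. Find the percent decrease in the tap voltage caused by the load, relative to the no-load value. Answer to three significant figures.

Unloaded V = 6.75 × 820/72820 = 0.07601 V.
Loaded: R_bot‖R_L = 464.2 Ω, giving V = 6.75 × 464.2/72460 = 0.04324 V.
Drop = (0.07601 − 0.04324) / 0.07601 = 43.1 %.

43.1 %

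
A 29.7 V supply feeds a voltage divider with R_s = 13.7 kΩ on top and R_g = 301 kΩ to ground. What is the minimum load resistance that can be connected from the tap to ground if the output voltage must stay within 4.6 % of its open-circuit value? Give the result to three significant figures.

Output resistance R_th = R_s‖R_g = (13.7 × 301)/314.7 = 13.10 kΩ.
The fractional drop is R_th/(R_th + R_L); requiring this ≤ 0.0460 gives R_L ≥ R_th(1/0.0460 − 1) = 13.10 × 20.74 = 272 kΩ.

R_L(min) ≈ 272 kΩ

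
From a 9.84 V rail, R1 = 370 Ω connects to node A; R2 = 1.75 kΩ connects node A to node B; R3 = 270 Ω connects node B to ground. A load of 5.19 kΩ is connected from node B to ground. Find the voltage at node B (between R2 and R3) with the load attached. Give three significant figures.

At node B, R3 is in parallel with the load: R3‖R_L = 256.6 Ω.
Below node A the resistance is R2 + (R3‖R_L) = 2007 Ω, so V_A = 9.84 × 2007/2377 = 8.308 V.
Then V_B = V_A × (R3‖R_L)/(R2 + R3‖R_L) = 8.308 × 256.6/2007 = 1.06 V.

V ≈ 1.06 V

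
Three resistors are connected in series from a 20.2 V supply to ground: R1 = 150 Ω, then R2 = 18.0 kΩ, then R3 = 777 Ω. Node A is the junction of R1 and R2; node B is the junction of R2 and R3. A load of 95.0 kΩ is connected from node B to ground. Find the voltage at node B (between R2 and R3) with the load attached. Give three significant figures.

At node B, R3 is in parallel with the load: R3‖R_L = 770.7 Ω.
Below node A the resistance is R2 + (R3‖R_L) = 18770 Ω, so V_A = 20.2 × 18770/18920 = 20.04 V.
Then V_B = V_A × (R3‖R_L)/(R2 + R3‖R_L) = 20.04 × 770.7/18770 = 0.823 V.

V ≈ 0.823 V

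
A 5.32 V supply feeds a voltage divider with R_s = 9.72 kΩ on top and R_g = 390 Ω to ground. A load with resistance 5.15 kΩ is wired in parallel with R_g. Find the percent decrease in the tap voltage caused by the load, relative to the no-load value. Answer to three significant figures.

6.79 %

The divider's output (Thévenin) resistance is R_s‖R_g = 375.0 Ω.
Fractional drop under load = R_th/(R_th + R_L) = 375.0 / (375.0 + 5150) = 0.06787.
So the output falls by 6.79 %.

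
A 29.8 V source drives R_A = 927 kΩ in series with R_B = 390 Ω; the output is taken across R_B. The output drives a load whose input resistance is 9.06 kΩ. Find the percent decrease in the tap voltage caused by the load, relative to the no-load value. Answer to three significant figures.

The divider's output (Thévenin) resistance is R_A‖R_B = 389.8 Ω.
Fractional drop under load = R_th/(R_th + R_L) = 389.8 / (389.8 + 9060) = 0.04125.
So the output falls by 4.13 %.

4.13 %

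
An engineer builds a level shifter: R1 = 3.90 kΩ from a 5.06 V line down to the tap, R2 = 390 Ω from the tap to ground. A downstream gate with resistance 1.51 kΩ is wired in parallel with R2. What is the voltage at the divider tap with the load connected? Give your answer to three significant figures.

V_out ≈ 0.373 V

The load sits in parallel with R2: R2‖R_L = (390 × 1510) / (390 + 1510) = 309.9 Ω.
V_out = 5.06 × 309.9 / (3900 + 309.9) = 5.06 × 309.9/4210 = 0.373 V.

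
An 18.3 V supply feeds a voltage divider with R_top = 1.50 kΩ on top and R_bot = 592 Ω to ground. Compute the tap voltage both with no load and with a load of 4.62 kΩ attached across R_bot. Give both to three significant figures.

Unloaded: 5.18 V; loaded: 4.74 V

Open-circuit: V = 18.3 × 592/(1500 + 592) = 5.18 V.
With the load, R_bot becomes R_bot‖R_L = 524.8 Ω, so V = 18.3 × 524.8/2025 = 4.74 V.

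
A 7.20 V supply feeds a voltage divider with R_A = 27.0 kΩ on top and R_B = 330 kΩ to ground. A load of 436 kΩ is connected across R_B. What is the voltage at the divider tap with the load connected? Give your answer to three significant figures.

The load sits in parallel with R_B: R_B‖R_L = (330 × 436) / (330 + 436) = 187.8 kΩ.
V_out = 7.20 × 187.8 / (27.0 + 187.8) = 7.20 × 187.8/214.8 = 6.30 V.

V_out ≈ 6.30 V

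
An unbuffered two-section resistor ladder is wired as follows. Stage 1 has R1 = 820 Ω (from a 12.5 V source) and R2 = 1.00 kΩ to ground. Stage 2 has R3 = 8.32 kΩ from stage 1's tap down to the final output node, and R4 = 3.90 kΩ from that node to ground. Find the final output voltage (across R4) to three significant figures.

V_out ≈ 2.11 V

Stage 2 presents R3+R4 = 12220 Ω as a load on stage 1's tap.
Stage 1's lower leg becomes R2‖(R3+R4) = 924.4 Ω, so V_mid = 12.5 × 924.4/1744 = 6.624 V.
Stage 2 is itself unloaded: V_out = V_mid × R4/(R3+R4) = 6.624 × 3900/12220 = 2.11 V.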